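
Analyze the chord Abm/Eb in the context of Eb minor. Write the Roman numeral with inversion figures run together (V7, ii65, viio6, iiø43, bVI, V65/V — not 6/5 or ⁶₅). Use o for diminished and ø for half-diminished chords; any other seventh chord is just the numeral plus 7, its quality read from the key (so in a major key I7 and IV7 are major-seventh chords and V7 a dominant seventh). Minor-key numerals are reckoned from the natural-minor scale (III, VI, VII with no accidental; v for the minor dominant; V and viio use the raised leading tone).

Stacked in thirds the chord is Ab-Cb-Eb: a minor triad on Ab.
In Eb minor, Ab is the subdominant; the diatonic minor triad there is iv.
With Eb in the bass the chord is in second inversion, so the figured bass is 64.

iv64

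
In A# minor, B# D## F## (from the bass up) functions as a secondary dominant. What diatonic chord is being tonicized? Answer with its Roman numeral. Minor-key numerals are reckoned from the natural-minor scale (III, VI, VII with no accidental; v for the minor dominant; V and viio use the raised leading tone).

V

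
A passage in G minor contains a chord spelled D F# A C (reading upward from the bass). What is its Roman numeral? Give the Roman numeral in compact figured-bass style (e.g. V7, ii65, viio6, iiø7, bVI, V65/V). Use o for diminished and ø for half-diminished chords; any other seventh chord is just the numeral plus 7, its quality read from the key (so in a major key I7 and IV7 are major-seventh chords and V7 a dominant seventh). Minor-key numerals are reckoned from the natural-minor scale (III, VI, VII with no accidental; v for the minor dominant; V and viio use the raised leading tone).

V7

The pitches D-F#-A-C form a dominant seventh chord rooted on D.
In G minor, D is the dominant; the diatonic dominant seventh chord there is V7.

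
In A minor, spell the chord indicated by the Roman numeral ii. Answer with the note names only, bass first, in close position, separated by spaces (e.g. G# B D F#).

Scale degree 2 in A minor is B; here the chord built on it is altered to a minor triad. ii is the minor supertonic, borrowed from the parallel major (the Dorian ii).
So the chord is B-D-F#, a minor triad.

B D F#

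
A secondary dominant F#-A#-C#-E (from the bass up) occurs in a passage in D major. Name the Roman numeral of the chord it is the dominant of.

The chord is a dominant seventh chord on F#.
A dominant resolves down a perfect fifth: F# → B. In D major, B is scale degree 6, i.e. vi.

vi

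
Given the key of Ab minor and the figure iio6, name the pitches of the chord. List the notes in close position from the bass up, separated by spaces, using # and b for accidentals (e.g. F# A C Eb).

Db Fb Bb

The numeral's case and figure indicate a diminished triad. In Ab minor its root, scale degree 2, is Bb.
Stacking thirds from Bb gives Bb-Db-Fb.
With the 6 figure the chord is in first inversion; from the bass Db upward in close position it reads Db-Fb-Bb.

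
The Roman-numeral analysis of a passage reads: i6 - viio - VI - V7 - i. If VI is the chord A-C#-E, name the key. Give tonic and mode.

C# minor

The anchor chord is a major triad on A, labeled VI.
VI on A implies A is the submediant; that puts the tonic at C#, and the uppercase numeral fits minor mode.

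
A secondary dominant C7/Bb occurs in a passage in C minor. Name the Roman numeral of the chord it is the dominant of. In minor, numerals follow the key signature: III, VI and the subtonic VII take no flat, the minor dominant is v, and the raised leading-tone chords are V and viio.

iv

The chord is a dominant seventh chord on C.
A dominant resolves down a perfect fifth: C → F. In C minor, F is scale degree 4, i.e. iv.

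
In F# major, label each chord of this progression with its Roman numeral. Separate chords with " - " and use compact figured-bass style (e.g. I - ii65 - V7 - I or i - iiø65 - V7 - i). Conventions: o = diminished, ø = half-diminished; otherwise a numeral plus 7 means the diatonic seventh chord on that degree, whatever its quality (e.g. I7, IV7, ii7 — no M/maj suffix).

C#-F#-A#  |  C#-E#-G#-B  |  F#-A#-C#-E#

C#-F#-A# has root F#, degree 1 in F# major, so I64.
C#-E#-G#-B has root C#, degree 5 in F# major, so V7.
F#-A#-C#-E#: major seventh chord on F# = scale degree 1 → I7.

I64 - V7 - I7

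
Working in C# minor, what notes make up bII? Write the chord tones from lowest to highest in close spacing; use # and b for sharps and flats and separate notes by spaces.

D F# A

bII is the Neapolitan chord — a major triad on the lowered second degree. In C# minor that root is D.
So the chord is D-F#-A.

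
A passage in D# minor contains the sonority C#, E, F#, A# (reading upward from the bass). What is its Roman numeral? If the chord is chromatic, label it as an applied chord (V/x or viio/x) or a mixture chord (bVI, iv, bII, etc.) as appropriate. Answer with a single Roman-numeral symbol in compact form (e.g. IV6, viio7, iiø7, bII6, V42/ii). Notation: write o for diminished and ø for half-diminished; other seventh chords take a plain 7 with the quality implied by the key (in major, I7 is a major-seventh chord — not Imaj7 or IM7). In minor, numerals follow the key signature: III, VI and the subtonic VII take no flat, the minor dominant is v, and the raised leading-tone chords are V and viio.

V43/VI

Stacked in thirds the chord is F#-A#-C#-E: a dominant seventh chord on F#.
F# is not a diatonic chord root with this quality in D# minor, but it lies a perfect fifth above B (VI), so the chord functions as an applied dominant of VI.
With C# in the bass the chord is in second inversion, so the figured bass is 43.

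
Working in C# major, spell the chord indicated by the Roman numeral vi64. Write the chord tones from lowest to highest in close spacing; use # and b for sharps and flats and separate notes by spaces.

E# A# C#

The numeral's case and figure indicate a minor triad. In C# major its root, the submediant, is A#.
Stacking thirds from A# gives A#-C#-E#.
The figured bass 64 indicates second inversion, placing the fifth (E#) in the bass: E#-A#-C#.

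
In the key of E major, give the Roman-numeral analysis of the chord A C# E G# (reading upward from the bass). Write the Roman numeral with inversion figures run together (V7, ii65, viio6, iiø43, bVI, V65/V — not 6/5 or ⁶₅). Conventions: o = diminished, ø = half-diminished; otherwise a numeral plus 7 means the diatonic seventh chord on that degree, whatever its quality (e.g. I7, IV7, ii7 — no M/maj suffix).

IV7

The pitches A-C#-E-G# form a major seventh chord rooted on A.
In E major, A is the subdominant; the diatonic major seventh chord there is IV7.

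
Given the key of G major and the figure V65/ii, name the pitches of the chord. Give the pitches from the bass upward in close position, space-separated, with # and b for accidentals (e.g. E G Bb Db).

G# B D E

The slash means an applied dominant: we want the dominant of ii. In G major, ii is A minor, and its dominant is built on E.
Building a dominant seventh chord on E gives E-G#-B-D.
The figured bass 65 indicates first inversion, placing the third (G#) in the bass: G#-B-D-E.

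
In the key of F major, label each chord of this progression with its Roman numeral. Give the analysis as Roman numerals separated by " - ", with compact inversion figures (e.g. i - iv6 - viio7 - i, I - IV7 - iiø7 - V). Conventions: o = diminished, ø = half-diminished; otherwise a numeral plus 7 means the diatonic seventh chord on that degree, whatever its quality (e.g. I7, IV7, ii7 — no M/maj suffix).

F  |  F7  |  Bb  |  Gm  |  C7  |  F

I - V7/IV - IV - ii - V7 - I

F has root F, degree 1 in F major, so I.
F7: a dominant seventh chord on F, the applied dominant of IV → V7/IV.
Bb: root Bb is the subdominant; major triad there is IV.
Gm: root G is the supertonic; minor triad there is ii.
C7 has root C, degree 5 in F major, so V7.
F has root F, degree 1 in F major, so I.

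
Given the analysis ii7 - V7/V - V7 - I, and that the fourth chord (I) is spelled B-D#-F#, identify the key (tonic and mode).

I is given as B-D#-F# — a major triad with root B.
If B is scale degree 1 and the mode makes that degree carry a major triad, the tonic is B and the mode is major.

B major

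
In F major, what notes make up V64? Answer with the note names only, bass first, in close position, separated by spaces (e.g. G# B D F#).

In F major, scale degree 5 is C, and the diatonic chord built there is a major triad.
Stacking thirds from C gives C-E-G.
The figured bass 64 indicates second inversion, placing the fifth (G) in the bass: G-C-E.

G C E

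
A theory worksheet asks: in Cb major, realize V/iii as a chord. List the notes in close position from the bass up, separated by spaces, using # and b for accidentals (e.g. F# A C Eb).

V/iii is a secondary dominant — the dominant triad of iii. iii in Cb major is Eb, so the applied chord's root is Bb, a perfect fifth above.
Building a major triad on Bb gives Bb-D-F.

Bb D F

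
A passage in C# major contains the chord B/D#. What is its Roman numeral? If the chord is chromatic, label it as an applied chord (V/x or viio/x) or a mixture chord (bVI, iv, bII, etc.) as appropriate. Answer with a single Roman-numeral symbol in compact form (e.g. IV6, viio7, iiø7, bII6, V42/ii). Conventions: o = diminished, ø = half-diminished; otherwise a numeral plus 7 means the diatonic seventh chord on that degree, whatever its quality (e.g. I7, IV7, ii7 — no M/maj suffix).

bVII6

Stacked in thirds the chord is B-D#-F#: a major triad on B.
B is the lowered seventh degree of C# major (diatonic 7 would be B#). This is a major triad on the lowered seventh degree (the subtonic), borrowed from the parallel minor.
With D# in the bass the chord is in first inversion, so the figured bass is 6.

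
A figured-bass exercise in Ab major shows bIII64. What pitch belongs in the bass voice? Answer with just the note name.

Gb

bIII in Ab major has root Cb; the chord is Cb-Eb-Gb.
The figure 64 means second inversion — the fifth is in the bass.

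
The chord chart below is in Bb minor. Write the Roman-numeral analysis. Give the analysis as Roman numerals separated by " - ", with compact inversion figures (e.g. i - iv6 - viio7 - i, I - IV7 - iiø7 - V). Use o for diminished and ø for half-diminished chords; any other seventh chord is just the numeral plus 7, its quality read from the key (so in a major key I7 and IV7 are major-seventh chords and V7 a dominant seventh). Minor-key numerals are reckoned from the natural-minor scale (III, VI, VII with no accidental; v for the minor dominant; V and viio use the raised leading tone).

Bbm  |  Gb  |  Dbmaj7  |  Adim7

Bbm has root Bb, degree 1 in Bb minor, so i.
Gb has root Gb, degree 6 in Bb minor, so VI.
Dbmaj7 has root Db, degree 3 in Bb minor, so III7.
Adim7: root A is the leading tone; fully diminished seventh chord there is viio7.

i - VI - III7 - viio7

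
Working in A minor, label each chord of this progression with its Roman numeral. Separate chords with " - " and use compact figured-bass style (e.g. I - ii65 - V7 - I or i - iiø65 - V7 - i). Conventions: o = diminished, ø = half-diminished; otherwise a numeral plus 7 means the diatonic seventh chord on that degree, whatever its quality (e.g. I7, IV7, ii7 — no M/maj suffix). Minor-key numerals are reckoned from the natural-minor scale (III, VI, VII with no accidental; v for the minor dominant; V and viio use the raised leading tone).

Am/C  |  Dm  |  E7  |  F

Am/C: minor triad on A = scale degree 1 → i6.
Dm: minor triad on D = scale degree 4 → iv.
E7: dominant seventh chord on E = scale degree 5 → V7.
F: major triad on F = scale degree 6 → VI.

i6 - iv - V7 - VI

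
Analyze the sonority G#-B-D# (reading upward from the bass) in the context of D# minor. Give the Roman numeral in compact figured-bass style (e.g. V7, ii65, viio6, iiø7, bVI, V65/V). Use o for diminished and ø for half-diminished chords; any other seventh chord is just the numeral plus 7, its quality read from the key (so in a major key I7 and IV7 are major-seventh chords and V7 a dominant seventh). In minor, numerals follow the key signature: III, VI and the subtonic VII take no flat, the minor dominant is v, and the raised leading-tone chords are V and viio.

The pitches G#-B-D# form a minor triad rooted on G#.
G# is scale degree 4 in D# minor, and a minor triad on that degree is written iv.

iv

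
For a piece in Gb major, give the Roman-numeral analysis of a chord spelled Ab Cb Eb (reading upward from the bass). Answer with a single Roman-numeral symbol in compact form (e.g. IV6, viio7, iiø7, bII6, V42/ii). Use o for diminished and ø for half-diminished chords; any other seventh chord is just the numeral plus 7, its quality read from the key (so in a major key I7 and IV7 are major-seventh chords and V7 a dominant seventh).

The pitches Ab-Cb-Eb form a minor triad rooted on Ab.
In Gb major, Ab is the supertonic; the diatonic minor triad there is ii.

ii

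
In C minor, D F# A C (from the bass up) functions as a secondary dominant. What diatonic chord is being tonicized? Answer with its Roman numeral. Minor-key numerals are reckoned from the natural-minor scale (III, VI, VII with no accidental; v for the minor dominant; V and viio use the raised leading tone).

V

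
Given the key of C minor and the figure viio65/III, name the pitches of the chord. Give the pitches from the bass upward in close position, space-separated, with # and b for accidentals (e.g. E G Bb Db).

The slash marks an applied leading-tone chord: viio of III. In C minor, III is Eb, so the leading tone to it is D, a half step below.
Building a fully diminished seventh chord on D gives D-F-Ab-Cb.
With the 65 figure the chord is in first inversion; from the bass F upward in close position it reads F-Ab-Cb-D.

F Ab Cb D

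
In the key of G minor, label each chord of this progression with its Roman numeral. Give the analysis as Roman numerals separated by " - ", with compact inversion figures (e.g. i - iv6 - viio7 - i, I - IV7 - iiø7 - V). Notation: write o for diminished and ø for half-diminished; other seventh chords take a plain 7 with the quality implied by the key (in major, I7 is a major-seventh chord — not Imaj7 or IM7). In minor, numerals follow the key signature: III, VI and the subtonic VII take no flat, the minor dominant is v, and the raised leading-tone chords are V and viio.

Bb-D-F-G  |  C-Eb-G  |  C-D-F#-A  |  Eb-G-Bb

i65 - iv - V42 - VI

Bb-D-F-G: minor seventh chord on G = scale degree 1 → i65.
C-Eb-G: minor triad on C = scale degree 4 → iv.
C-D-F#-A has root D, degree 5 in G minor, so V42.
Eb-G-Bb has root Eb, degree 6 in G minor, so VI.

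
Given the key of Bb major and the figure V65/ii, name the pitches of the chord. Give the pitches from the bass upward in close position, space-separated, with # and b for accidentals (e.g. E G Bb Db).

B D F G

V65/ii is a secondary dominant — the dominant seventh of ii. ii in Bb major is C, so the applied chord's root is G, a perfect fifth above.
Building a dominant seventh chord on G gives G-B-D-F.
With the 65 figure the chord is in first inversion; from the bass B upward in close position it reads B-D-F-G.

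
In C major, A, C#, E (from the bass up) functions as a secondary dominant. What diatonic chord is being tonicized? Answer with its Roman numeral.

ii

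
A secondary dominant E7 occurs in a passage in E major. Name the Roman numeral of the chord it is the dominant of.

The chord is a dominant seventh chord on E.
A dominant resolves down a perfect fifth: E → A. In E major, A is scale degree 4, i.e. IV.

IV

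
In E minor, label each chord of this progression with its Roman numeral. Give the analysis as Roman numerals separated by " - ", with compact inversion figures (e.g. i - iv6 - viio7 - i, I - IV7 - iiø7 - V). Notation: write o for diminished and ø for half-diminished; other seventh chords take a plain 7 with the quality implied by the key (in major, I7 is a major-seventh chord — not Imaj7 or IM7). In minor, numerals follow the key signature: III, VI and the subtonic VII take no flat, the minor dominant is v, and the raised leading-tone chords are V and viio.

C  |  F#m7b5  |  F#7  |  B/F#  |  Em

VI - iiø7 - V7/V - V64 - i

C: major triad on C = scale degree 6 → VI.
F#m7b5 has root F#, degree 2 in E minor, so iiø7.
F#7: a dominant seventh chord on F#, the applied dominant of V → V7/V.
B/F# has root B, degree 5 in E minor, so V64.
Em has root E, degree 1 in E minor, so i.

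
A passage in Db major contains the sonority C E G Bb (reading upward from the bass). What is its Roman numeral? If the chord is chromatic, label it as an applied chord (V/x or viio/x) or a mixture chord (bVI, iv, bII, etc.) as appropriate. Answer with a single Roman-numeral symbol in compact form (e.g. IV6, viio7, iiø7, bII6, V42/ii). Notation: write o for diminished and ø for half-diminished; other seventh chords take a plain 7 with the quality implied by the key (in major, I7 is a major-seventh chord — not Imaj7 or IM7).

V7/iii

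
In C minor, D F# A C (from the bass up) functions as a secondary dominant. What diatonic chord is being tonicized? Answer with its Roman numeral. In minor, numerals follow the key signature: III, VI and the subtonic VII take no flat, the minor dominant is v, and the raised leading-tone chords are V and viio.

V

The chord is a dominant seventh chord on D.
A dominant resolves down a perfect fifth: D → G. In C minor, G is scale degree 5, i.e. V.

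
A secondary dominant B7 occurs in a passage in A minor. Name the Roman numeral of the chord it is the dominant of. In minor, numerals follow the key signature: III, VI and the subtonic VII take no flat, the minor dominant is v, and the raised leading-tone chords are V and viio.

The chord is a dominant seventh chord on B.
A dominant resolves down a perfect fifth: B → E. In A minor, E is scale degree 5, i.e. V.

V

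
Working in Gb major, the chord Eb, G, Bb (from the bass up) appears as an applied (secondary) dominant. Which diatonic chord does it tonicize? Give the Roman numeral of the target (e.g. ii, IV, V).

ii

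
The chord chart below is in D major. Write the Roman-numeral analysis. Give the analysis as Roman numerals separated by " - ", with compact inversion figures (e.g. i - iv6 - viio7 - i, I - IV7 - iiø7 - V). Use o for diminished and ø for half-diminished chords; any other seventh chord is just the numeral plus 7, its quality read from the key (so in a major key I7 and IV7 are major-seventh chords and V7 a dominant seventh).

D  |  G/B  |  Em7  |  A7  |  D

D has root D, degree 1 in D major, so I.
G/B: major triad on G = scale degree 4 → IV6.
Em7: root E is the supertonic; minor seventh chord there is ii7.
A7: dominant seventh chord on A = scale degree 5 → V7.
D: major triad on D = scale degree 1 → I.

I - IV6 - ii7 - V7 - I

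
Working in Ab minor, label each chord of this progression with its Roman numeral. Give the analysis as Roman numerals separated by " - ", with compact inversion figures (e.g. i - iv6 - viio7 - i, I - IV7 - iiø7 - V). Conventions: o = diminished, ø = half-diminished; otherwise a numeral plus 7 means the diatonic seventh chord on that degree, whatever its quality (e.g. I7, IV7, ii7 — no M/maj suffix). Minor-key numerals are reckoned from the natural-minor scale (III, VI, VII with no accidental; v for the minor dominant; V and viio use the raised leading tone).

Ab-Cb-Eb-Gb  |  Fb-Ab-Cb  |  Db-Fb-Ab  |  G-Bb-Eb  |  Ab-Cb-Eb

i7 - VI - iv - V6 - i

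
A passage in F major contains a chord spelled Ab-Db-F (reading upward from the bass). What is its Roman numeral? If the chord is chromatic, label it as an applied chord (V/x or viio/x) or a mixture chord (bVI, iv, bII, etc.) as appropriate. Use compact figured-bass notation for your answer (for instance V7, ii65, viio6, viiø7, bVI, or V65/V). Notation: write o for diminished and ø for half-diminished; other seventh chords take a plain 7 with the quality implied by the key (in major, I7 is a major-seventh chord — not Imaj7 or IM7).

bVI64

Stacked in thirds the chord is Db-F-Ab: a major triad on Db.
Db is the lowered sixth degree of F major (diatonic 6 would be D). This is a major triad on the lowered sixth degree, borrowed from the parallel minor.
With Ab in the bass the chord is in second inversion, so the figured bass is 64.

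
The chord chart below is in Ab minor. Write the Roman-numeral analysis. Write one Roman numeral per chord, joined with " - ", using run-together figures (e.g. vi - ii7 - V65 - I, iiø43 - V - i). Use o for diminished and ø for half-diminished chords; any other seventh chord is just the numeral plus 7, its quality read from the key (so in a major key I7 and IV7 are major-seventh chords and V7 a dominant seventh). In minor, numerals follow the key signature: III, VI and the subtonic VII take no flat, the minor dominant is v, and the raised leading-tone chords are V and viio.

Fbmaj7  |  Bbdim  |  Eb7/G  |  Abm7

VI7 - iio - V65 - i7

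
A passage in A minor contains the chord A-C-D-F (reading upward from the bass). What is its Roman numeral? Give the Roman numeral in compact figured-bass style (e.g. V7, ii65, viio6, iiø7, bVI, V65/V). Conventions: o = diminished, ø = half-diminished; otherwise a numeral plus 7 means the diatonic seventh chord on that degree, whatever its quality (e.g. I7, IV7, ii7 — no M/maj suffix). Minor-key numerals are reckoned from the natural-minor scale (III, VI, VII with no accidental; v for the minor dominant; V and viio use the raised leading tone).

Stacked in thirds the chord is D-F-A-C: a minor seventh chord on D.
D is scale degree 4 in A minor, and a minor seventh chord on that degree is written iv7.
With A in the bass the chord is in second inversion, so the figured bass is 43.

iv43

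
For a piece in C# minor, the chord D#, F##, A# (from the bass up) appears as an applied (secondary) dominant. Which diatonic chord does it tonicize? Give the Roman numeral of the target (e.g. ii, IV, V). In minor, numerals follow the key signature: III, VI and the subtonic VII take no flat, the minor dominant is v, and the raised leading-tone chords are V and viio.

The chord is a major triad on D#.
A dominant resolves down a perfect fifth: D# → G#. In C# minor, G# is scale degree 5, i.e. V.

V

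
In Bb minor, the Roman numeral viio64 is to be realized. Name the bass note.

Eb

viio in Bb minor has root A; the chord is A-C-Eb.
The figure 64 means second inversion — the fifth is in the bass.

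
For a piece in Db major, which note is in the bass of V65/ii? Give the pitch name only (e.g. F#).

D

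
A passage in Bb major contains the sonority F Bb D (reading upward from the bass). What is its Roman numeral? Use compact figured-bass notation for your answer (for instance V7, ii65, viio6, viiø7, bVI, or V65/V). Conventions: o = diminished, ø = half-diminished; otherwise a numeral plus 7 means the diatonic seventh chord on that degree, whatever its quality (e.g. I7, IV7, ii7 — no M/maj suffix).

Stacked in thirds the chord is Bb-D-F: a major triad on Bb.
Bb is scale degree 1 in Bb major, and a major triad on that degree is written I.
With F in the bass the chord is in second inversion, so the figured bass is 64.

I64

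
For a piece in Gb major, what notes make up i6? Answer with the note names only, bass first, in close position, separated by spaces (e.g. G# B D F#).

Bbb Db Gb

i6 is the minor tonic, borrowed from the parallel minor. In Gb major that root is Gb.
So the chord is Gb-Bbb-Db, a minor triad.
With the 6 figure the chord is in first inversion; from the bass Bbb upward in close position it reads Bbb-Db-Gb.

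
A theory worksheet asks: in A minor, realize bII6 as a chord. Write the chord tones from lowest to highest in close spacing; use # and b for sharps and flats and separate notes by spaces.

bII6 is the Neapolitan sixth — a major triad on the lowered second degree, here in its customary first inversion. In A minor that root is Bb.
So the chord is Bb-D-F.
The figured bass 6 indicates first inversion, placing the third (D) in the bass: D-F-Bb.

D F Bb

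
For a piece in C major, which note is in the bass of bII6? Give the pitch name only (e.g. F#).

F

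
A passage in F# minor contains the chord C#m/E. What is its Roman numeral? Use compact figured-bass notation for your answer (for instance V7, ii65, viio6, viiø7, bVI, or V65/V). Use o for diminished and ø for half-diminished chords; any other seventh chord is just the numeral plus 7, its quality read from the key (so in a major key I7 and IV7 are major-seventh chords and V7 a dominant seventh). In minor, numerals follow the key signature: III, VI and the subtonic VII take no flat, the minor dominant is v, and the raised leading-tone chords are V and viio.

v6

The pitches C#-E-G# form a minor triad rooted on C#.
In F# minor, C# is the dominant; the diatonic minor triad there is v.
With E in the bass the chord is in first inversion, so the figured bass is 6.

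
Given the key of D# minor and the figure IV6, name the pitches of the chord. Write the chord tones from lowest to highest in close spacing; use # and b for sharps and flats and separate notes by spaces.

IV6 is the major subdominant, borrowed from the parallel major. In D# minor that root is G#.
So the chord is G#-B#-D#.
With the 6 figure the chord is in first inversion; from the bass B# upward in close position it reads B#-D#-G#.

B# D# G#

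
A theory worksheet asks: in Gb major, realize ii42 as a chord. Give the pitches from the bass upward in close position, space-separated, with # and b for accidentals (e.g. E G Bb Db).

Gb Ab Cb Eb

In Gb major, the second degree is Ab, and the diatonic chord built there is a minor seventh chord.
Stacking thirds from Ab gives Ab-Cb-Eb-Gb.
The figured bass 42 indicates third inversion, placing the seventh (Gb) in the bass: Gb-Ab-Cb-Eb.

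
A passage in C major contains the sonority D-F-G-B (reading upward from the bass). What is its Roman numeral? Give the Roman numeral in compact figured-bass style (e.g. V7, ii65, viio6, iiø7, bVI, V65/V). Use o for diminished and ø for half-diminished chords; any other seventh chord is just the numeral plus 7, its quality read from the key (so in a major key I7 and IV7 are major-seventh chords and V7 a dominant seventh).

V43

Stacked in thirds the chord is G-B-D-F: a dominant seventh chord on G.
In C major, G is the dominant; the diatonic dominant seventh chord there is V7.
With D in the bass the chord is in second inversion, so the figured bass is 43.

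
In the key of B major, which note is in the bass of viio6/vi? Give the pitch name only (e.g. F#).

A#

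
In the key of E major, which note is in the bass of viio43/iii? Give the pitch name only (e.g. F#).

C#

The applied chord viio43/iii is rooted on F##: F##-A#-C#-E.
The figure 43 means second inversion — the fifth is in the bass.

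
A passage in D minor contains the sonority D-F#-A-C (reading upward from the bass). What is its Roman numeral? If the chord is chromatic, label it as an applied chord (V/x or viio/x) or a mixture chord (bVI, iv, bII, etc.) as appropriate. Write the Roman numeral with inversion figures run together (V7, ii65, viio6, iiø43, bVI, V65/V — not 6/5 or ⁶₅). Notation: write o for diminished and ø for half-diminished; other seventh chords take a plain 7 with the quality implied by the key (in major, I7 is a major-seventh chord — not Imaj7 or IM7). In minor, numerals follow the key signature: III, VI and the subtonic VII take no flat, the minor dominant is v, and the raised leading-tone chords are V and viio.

V7/iv

Stacked in thirds the chord is D-F#-A-C: a dominant seventh chord on D.
D is not a diatonic chord root with this quality in D minor, but it lies a perfect fifth above G (iv), so the chord functions as an applied dominant of iv.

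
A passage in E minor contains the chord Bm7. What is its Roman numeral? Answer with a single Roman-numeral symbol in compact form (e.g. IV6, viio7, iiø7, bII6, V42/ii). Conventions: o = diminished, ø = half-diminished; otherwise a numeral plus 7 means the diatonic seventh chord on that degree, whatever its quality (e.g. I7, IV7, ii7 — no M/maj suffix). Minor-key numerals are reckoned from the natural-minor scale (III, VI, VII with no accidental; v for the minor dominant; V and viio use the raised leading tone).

v7

Stacked in thirds the chord is B-D-F#-A: a minor seventh chord on B.
In E minor, B is the dominant; the diatonic minor seventh chord there is v7.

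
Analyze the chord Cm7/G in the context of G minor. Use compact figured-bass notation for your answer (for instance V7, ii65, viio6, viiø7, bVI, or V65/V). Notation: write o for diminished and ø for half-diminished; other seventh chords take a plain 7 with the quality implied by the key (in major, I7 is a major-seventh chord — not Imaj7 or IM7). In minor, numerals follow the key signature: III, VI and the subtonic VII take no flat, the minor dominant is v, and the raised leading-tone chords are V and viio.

iv43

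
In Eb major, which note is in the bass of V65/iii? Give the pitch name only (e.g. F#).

F#

The applied chord V65/iii is rooted on D: D-F#-A-C.
The figure 65 means first inversion — the third is in the bass.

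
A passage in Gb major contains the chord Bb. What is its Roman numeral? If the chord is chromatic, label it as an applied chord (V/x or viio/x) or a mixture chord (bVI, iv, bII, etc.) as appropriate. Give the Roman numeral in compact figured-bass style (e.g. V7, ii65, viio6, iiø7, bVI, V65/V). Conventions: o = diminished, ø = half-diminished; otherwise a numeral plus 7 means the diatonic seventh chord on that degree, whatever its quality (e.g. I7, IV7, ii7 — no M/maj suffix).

The pitches Bb-D-F form a major triad rooted on Bb.
Bb is not a diatonic chord root with this quality in Gb major, but it lies a perfect fifth above Eb (vi), so the chord functions as an applied dominant of vi.

V/vi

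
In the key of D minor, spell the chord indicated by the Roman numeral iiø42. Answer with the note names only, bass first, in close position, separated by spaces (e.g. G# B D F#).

D E G Bb

In D minor, scale degree 2 is E, and the diatonic chord built there is a half-diminished seventh chord.
Stacking thirds from E gives E-G-Bb-D.
The figured bass 42 indicates third inversion, placing the seventh (D) in the bass: D-E-G-Bb.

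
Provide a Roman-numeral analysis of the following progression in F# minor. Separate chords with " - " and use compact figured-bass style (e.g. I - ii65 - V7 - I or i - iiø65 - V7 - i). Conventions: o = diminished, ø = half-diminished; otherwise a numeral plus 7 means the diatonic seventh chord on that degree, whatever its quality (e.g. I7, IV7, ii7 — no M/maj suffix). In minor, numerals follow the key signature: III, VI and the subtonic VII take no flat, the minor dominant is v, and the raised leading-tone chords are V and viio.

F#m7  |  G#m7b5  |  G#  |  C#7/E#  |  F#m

F#m7: minor seventh chord on F# = scale degree 1 → i7.
G#m7b5 has root G#, degree 2 in F# minor, so iiø7.
G#: chromatic; G# is V of V, so V/V.
C#7/E#: dominant seventh chord on C# = scale degree 5 → V65.
F#m has root F#, degree 1 in F# minor, so i.

i7 - iiø7 - V/V - V65 - i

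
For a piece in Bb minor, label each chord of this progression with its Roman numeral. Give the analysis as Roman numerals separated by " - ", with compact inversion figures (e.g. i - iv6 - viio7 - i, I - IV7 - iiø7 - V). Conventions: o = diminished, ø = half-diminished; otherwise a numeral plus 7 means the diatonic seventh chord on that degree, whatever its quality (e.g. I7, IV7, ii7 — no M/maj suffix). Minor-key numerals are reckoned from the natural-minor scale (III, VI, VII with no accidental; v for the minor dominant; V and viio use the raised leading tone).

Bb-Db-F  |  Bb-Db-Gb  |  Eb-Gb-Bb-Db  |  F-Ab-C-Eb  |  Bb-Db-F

Bb-Db-F: root Bb is the tonic; minor triad there is i.
Bb-Db-Gb: root Gb is the submediant; major triad there is VI6.
Eb-Gb-Bb-Db: root Eb is the subdominant; minor seventh chord there is iv7.
F-Ab-C-Eb: root F is the dominant; minor seventh chord there is v7.
Bb-Db-F has root Bb, degree 1 in Bb minor, so i.

i - VI6 - iv7 - v7 - i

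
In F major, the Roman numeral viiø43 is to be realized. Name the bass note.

viiø in F major has root E; the chord is E-G-Bb-D.
The figure 43 means second inversion — the fifth is in the bass.

Bb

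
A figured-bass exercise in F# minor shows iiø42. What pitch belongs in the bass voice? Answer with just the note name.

F#

iiø in F# minor has root G#; the chord is G#-B-D-F#.
The figure 42 means third inversion — the seventh is in the bass.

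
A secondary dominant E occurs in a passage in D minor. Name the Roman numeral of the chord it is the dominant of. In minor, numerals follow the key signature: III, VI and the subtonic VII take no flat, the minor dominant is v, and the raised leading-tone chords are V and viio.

V

The chord is a major triad on E.
A dominant resolves down a perfect fifth: E → A. In D minor, A is scale degree 5, i.e. V.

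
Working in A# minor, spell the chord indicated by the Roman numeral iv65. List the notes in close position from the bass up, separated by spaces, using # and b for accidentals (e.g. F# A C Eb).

F# A# C# D#

In A# minor, the subdominant is D#, and the diatonic chord built there is a minor seventh chord.
That chord is spelled D#-F#-A#-C#.
With the 65 figure the chord is in first inversion; from the bass F# upward in close position it reads F#-A#-C#-D#.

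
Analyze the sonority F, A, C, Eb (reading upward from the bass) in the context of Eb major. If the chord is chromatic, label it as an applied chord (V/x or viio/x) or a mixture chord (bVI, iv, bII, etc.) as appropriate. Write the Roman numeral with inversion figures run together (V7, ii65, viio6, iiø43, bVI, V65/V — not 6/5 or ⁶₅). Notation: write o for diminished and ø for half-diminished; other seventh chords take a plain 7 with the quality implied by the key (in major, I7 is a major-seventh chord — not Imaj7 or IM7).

V7/V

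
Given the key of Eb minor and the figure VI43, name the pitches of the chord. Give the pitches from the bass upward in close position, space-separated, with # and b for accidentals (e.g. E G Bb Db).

In Eb minor, the submediant is Cb, and the diatonic chord built there is a major seventh chord.
That chord is spelled Cb-Eb-Gb-Bb.
With the 43 figure the chord is in second inversion; from the bass Gb upward in close position it reads Gb-Bb-Cb-Eb.

Gb Bb Cb Eb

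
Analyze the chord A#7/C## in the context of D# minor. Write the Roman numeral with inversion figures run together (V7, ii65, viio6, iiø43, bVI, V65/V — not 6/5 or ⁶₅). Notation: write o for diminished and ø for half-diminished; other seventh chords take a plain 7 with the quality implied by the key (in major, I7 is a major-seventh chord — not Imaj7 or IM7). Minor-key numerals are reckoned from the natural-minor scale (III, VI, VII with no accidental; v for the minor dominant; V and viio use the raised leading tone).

The pitches A#-C##-E#-G# form a dominant seventh chord rooted on A#.
In D# minor, A# is the dominant; the diatonic dominant seventh chord there is V7.
With C## in the bass the chord is in first inversion, so the figured bass is 65.

V65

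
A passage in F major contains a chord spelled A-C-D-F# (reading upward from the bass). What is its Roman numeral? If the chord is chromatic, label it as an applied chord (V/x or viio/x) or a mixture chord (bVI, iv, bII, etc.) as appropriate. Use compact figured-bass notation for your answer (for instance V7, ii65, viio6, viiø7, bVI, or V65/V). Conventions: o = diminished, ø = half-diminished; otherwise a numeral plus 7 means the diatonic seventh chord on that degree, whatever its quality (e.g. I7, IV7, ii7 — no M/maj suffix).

V43/ii

The pitches D-F#-A-C form a dominant seventh chord rooted on D.
D is not a diatonic chord root with this quality in F major, but it lies a perfect fifth above G (ii), so the chord functions as an applied dominant of ii.
With A in the bass the chord is in second inversion, so the figured bass is 43.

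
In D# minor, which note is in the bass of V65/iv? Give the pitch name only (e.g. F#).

F##

The applied chord V65/iv is rooted on D#: D#-F##-A#-C#.
The figure 65 means first inversion — the third is in the bass.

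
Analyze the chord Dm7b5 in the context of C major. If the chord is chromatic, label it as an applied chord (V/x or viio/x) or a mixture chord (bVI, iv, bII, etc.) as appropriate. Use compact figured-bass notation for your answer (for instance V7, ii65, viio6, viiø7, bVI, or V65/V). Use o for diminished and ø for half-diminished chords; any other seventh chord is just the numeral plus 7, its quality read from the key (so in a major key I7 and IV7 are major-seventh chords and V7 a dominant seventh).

Stacked in thirds the chord is D-F-Ab-C: a half-diminished seventh chord on D.
D is the second degree of C major. This is the half-diminished supertonic seventh, borrowed from the parallel minor.

iiø7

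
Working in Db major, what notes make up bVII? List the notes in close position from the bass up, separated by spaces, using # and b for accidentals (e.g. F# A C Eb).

Cb Eb Gb

bVII is a major triad on the lowered seventh degree (the subtonic), borrowed from the parallel minor. In Db major that root is Cb.
So the chord is Cb-Eb-Gb.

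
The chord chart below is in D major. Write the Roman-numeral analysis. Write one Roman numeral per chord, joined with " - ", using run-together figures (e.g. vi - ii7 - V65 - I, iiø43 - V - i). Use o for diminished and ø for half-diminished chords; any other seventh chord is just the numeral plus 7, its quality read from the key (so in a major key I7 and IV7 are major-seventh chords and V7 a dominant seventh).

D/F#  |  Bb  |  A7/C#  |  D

D/F#: root D is the tonic; major triad there is I6.
Bb is non-diatonic — bVI, a mixture chord from D minor.
A7/C#: dominant seventh chord on A = scale degree 5 → V65.
D: root D is the tonic; major triad there is I.

I6 - bVI - V65 - I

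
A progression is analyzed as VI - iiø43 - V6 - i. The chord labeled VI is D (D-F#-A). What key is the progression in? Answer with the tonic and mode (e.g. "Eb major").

F# minor

VI is given as D-F#-A — a major triad with root D.
VI on D implies D is the submediant; that puts the tonic at F#, and the uppercase numeral fits minor mode.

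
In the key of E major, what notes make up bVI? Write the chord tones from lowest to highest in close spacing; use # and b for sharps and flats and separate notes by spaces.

Scale degree 6 in E major is C#; lowering it a half step gives C. bVI is a major triad on the lowered sixth degree, borrowed from the parallel minor.
So the chord is C-E-G.

C E G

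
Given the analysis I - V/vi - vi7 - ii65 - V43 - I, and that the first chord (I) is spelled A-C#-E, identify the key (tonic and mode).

A major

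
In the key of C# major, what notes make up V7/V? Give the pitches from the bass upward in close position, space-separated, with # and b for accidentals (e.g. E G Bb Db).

V7/V is a secondary dominant — the dominant seventh of V. V in C# major is G#, so the applied chord's root is D#, a perfect fifth above.
Building a dominant seventh chord on D# gives D#-F##-A#-C#.

D# F## A# C#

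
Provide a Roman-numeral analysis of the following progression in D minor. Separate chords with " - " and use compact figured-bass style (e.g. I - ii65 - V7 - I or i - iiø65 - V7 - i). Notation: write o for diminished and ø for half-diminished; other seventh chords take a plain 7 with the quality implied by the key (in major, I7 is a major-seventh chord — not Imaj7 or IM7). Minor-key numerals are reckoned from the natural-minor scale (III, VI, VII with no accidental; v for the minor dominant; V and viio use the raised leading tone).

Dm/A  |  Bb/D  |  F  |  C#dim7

i64 - VI6 - III - viio7

Dm/A: root D is the tonic; minor triad there is i64.
Bb/D has root Bb, degree 6 in D minor, so VI6.
F: major triad on F = scale degree 3 → III.
C#dim7 has root C#, degree 7 in D minor, so viio7.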